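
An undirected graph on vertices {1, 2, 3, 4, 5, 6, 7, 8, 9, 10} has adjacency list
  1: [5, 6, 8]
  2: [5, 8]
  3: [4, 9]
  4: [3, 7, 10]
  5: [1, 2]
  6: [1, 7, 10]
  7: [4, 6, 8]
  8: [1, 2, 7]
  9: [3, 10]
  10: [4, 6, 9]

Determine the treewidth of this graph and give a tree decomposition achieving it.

Treewidth 2.
One optimal decomposition is:
Bags: B1 = {2, 5, 8}  B2 = {1, 5, 8}  B3 = {1, 7, 8}  B4 = {1, 6, 7}  B5 = {4, 6, 7}  B6 = {4, 6, 10}  B7 = {3, 4, 10}  B8 = {3, 9, 10}
Tree: B1–B2, B2–B3, B3–B4, B4–B5, B5–B6, B6–B7, B7–B8

The largest bag has 3 vertices, giving width 2; this decomposition certifies tw(G) ≤ 2. Since 2–5–1–8–2 is a cycle in G, G is not acyclic. Forests are exactly the graphs of treewidth ≤ 1, so tw(G) ≥ 2. Hence tw(G) = 2 exactly.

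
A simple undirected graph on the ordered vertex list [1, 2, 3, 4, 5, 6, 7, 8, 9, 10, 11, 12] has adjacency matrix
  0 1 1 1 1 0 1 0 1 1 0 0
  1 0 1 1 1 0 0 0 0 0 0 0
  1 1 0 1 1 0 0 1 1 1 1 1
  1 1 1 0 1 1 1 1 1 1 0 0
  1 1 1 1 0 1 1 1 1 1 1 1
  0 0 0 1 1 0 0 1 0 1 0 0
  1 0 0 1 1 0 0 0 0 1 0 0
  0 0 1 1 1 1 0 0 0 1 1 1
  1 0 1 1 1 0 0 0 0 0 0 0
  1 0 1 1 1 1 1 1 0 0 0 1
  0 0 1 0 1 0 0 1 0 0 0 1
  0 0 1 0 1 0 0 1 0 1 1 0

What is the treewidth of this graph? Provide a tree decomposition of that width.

Treewidth 4.
One such decomposition:
Bags: B1 = {3, 4, 5, 8, 10}  B2 = {4, 5, 6, 8, 10}  B3 = {3, 5, 8, 10, 12}  B4 = {3, 5, 8, 11, 12}  B5 = {1, 3, 4, 5, 10}  B6 = {1, 3, 4, 5, 9}  B7 = {1, 4, 5, 7, 10}  B8 = {1, 2, 3, 4, 5}
Tree: B1–B2, B1–B3, B3–B4, B1–B5, B5–B6, B5–B7, B6–B8

The largest bag has 5 vertices, giving width 4; this decomposition certifies tw(G) ≤ 4. For the lower bound, the 5 vertices {3, 5, 8, 11, 12} are pairwise adjacent, and any tree decomposition puts a clique entirely inside one bag — forcing width ≥ 4. Therefore the treewidth is 4.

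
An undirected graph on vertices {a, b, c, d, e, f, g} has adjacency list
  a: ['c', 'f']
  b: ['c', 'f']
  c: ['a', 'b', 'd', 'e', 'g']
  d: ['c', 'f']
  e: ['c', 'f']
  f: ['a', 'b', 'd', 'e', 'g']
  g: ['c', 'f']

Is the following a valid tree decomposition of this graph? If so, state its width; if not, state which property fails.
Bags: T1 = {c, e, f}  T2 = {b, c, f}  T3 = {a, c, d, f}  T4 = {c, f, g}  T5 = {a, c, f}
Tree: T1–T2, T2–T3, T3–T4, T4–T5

No — bags containing vertex a are not connected in the tree.

A tree decomposition must satisfy three properties: every vertex lies in some bag; for every edge, both endpoints lie together in some bag; and for every vertex, the bags containing it form a connected subtree. Here bags containing vertex a are not connected in the tree, so the decomposition is invalid.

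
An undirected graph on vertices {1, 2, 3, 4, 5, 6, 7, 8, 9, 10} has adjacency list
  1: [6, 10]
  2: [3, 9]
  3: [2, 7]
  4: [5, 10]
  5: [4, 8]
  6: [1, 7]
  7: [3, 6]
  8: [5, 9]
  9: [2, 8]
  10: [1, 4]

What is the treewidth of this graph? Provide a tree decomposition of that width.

Treewidth 2.
One optimal decomposition is:
Bags: B1 = {1, 4, 10}  B2 = {1, 4, 5}  B3 = {1, 5, 8}  B4 = {1, 8, 9}  B5 = {1, 2, 9}  B6 = {1, 2, 3}  B7 = {1, 3, 7}  B8 = {1, 6, 7}
Tree: B1–B2, B2–B3, B3–B4, B4–B5, B5–B6, B6–B7, B7–B8

Each bag holds 3 vertices, so the decomposition has width 2, which upper-bounds the treewidth. The edges 1–10–4–5–8–9–2–3–7–6–1 form a cycle, so G is not a tree and its treewidth is at least 2. The upper and lower bounds meet at 2, so that is the treewidth.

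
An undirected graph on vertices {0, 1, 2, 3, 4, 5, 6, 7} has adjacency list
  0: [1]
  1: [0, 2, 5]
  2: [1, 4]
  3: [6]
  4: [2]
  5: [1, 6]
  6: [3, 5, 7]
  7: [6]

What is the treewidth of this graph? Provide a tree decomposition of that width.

Treewidth 1.
Bags: B1 = {5, 6}  B2 = {1, 5}  B3 = {1, 2}  B4 = {6, 7}  B5 = {0, 1}  B6 = {3, 6}  B7 = {2, 4}
Tree: B1–B2, B2–B3, B1–B4, B2–B5, B1–B6, B3–B7

Every bag has size at most 2, so the width is 2 − 1 = 1 and tw(G) ≤ 1. G has an edge, so its treewidth is at least 1. Combining the bounds, tw(G) = 1.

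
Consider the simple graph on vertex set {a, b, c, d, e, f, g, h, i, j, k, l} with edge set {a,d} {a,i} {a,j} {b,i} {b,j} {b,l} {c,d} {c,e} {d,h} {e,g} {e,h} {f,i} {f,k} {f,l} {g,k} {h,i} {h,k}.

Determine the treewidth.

A width-3 tree decomposition is:
Bags: B1 = {a, b, j, l}  B2 = {a, b, i, l}  B3 = {a, f, i, l}  B4 = {a, d, f, i}  B5 = {d, f, h, i}  B6 = {d, f, h, k}  B7 = {c, d, h, k}  B8 = {c, e, h, k}  B9 = {c, e, g, k}
Tree: B1–B2, B2–B3, B3–B4, B4–B5, B5–B6, B6–B7, B7–B8, B8–B9
Every bag has size at most 4, so the width is 4 − 1 = 3 and tw(G) ≤ 3. For the lower bound: the 4 vertex sets {b,j,l}, {a}, {i}, {d,f,h,k} are disjoint, each induces a connected subgraph, and every pair is joined by at least one edge of G. Contracting each set to a single vertex therefore yields K_{4} as a minor, and since treewidth is minor-monotone, tw(G) ≥ tw(K_{4}) = 3. Hence tw(G) = 3 exactly.

3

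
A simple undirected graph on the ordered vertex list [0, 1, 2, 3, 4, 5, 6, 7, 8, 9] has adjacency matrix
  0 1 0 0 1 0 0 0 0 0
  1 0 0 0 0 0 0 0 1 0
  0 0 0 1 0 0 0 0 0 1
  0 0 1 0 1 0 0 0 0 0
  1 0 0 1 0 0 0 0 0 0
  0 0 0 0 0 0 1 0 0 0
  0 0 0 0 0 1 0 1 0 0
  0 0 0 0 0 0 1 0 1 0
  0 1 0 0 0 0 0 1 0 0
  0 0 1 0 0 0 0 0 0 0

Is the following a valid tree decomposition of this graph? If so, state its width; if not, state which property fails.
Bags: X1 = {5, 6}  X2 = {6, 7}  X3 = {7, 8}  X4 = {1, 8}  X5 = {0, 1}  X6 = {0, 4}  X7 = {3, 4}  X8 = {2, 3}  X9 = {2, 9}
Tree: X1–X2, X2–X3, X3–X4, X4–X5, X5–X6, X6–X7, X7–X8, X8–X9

Vertex coverage: the bags together contain {0, 1, 2, 3, 4, 5, 6, 7, 8, 9}, the full vertex set. Edge coverage: each edge of G has both endpoints in at least one bag. Running intersection: for every vertex, the bags containing it form a connected subtree. All three properties hold, so this is a valid tree decomposition of width max|bag| − 1 = 1, and hence tw(G) ≤ 1.

Yes; width 1.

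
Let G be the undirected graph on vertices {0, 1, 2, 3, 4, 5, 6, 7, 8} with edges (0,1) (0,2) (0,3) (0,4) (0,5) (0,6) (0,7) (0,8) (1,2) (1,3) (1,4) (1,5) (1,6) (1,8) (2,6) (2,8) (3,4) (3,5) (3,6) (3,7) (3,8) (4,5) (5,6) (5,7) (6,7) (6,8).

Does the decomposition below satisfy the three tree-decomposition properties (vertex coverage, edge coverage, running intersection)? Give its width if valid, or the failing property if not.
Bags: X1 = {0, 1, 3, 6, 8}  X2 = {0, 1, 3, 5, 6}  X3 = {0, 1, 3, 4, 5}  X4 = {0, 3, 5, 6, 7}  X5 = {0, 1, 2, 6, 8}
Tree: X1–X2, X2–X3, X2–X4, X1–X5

Yes; width 4.

Every vertex of G appears in some bag (union = {0, 1, 2, 3, 4, 5, 6, 7, 8}); every edge is covered by a bag; and for each vertex v the set of bags containing v is connected in the bag tree. The decomposition is therefore valid. The largest bag has 5 vertices, so the width is 4.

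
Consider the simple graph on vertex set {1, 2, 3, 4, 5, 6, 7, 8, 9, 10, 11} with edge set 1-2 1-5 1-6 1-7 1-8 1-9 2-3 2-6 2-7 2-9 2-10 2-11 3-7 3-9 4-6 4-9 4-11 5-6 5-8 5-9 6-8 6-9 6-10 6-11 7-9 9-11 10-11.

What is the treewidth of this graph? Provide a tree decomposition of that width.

Every bag has size at most 4, so the width is 4 − 1 = 3 and tw(G) ≤ 3. Conversely, {2, 3, 7, 9} is a clique of size 4, and the vertices of any clique must share a bag in every tree decomposition; so some bag has ≥ 4 vertices and tw(G) ≥ 3. Therefore the treewidth is 3.

Treewidth 3.
One such decomposition:
Bags: B1 = {1, 2, 6, 9}  B2 = {1, 2, 7, 9}  B3 = {1, 5, 6, 9}  B4 = {2, 6, 9, 11}  B5 = {2, 6, 10, 11}  B6 = {4, 6, 9, 11}  B7 = {2, 3, 7, 9}  B8 = {1, 5, 6, 8}
Tree: B1–B2, B1–B3, B1–B4, B4–B5, B4–B6, B2–B7, B3–B8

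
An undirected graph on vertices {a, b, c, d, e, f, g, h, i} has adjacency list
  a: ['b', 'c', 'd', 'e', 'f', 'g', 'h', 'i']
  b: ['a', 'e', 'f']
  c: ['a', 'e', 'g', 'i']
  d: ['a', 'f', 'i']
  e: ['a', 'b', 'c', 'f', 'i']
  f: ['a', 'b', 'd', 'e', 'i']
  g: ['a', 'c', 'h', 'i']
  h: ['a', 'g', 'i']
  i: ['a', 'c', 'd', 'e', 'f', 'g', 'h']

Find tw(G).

3

A width-3 tree decomposition is:
Bags: B1 = {a, d, f, i}  B2 = {a, e, f, i}  B3 = {a, c, e, i}  B4 = {a, b, e, f}  B5 = {a, c, g, i}  B6 = {a, g, h, i}
Tree: B1–B2, B2–B3, B2–B4, B3–B5, B5–B6
Each bag holds 4 vertices, so the decomposition has width 3, which upper-bounds the treewidth. For the lower bound, the 4 vertices {a, b, e, f} are pairwise adjacent, and any tree decomposition puts a clique entirely inside one bag — forcing width ≥ 3. Hence tw(G) = 3 exactly.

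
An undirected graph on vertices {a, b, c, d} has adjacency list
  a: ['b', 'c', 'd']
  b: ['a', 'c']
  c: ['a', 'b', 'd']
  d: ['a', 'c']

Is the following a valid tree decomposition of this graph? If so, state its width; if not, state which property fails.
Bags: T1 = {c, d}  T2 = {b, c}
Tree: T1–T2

No — vertex a appears in no bag.

A tree decomposition must satisfy three properties: every vertex lies in some bag; for every edge, both endpoints lie together in some bag; and for every vertex, the bags containing it form a connected subtree. Here vertex a appears in no bag, so the decomposition is invalid.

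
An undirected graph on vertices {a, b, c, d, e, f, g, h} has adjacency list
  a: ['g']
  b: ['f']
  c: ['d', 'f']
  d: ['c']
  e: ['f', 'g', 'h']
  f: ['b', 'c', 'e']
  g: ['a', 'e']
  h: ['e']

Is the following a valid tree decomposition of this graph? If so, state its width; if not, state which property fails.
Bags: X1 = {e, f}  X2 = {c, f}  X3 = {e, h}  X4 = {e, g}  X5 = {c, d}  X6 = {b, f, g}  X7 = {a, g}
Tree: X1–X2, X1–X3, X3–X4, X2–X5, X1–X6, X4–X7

A tree decomposition must satisfy three properties: every vertex lies in some bag; for every edge, both endpoints lie together in some bag; and for every vertex, the bags containing it form a connected subtree. Here bags containing vertex g are not connected in the tree, so the decomposition is invalid.

No — bags containing vertex g are not connected in the tree.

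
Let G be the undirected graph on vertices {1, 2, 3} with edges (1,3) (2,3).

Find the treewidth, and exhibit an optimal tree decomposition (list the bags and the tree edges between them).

The largest bag has 2 vertices, giving width 1; this decomposition certifies tw(G) ≤ 1. G has an edge, so its treewidth is at least 1. Therefore the treewidth is 1.

Treewidth 1.
One optimal decomposition is:
Bags: B1 = {1, 3}  B2 = {2, 3}
Tree: B1–B2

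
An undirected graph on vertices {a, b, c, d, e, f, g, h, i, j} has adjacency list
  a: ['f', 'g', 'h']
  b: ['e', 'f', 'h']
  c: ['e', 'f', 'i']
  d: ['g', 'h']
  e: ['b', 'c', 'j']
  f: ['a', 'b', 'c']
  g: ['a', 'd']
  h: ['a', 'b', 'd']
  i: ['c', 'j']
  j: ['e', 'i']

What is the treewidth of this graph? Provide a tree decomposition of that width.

Every bag has size at most 3, so the width is 3 − 1 = 2 and tw(G) ≤ 2. Since g–d–h–a–g is a cycle in G, G is not acyclic. Forests are exactly the graphs of treewidth ≤ 1, so tw(G) ≥ 2. Hence tw(G) = 2 exactly.

Treewidth 2.
Bags: B1 = {a, d, g}  B2 = {a, d, h}  B3 = {a, f, h}  B4 = {b, f, h}  B5 = {b, c, f}  B6 = {b, c, e}  B7 = {c, e, i}  B8 = {e, i, j}
Tree: B1–B2, B2–B3, B3–B4, B4–B5, B5–B6, B6–B7, B7–B8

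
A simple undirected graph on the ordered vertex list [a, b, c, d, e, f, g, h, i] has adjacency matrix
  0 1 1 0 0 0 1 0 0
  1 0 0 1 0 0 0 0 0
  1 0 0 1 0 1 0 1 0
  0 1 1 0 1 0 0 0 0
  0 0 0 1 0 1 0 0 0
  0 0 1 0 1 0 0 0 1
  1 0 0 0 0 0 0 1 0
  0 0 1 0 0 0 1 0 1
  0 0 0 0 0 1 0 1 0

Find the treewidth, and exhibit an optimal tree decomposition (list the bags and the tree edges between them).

Treewidth 3.
Bags: B1 = {e, f, h, i}  B2 = {c, e, f, h}  B3 = {c, d, e, h}  B4 = {c, d, g, h}  B5 = {a, c, d, g}  B6 = {a, b, d, g}
Tree: B1–B2, B2–B3, B3–B4, B4–B5, B5–B6

Every bag has size at most 4, so the width is 4 − 1 = 3 and tw(G) ≤ 3. For the lower bound: the 4 vertex sets {e,f,i}, {h}, {c}, {a,b,d,g} are disjoint, each induces a connected subgraph, and every pair is joined by at least one edge of G. Contracting each set to a single vertex therefore yields K_{4} as a minor, and since treewidth is minor-monotone, tw(G) ≥ tw(K_{4}) = 3. Combining the bounds, tw(G) = 3.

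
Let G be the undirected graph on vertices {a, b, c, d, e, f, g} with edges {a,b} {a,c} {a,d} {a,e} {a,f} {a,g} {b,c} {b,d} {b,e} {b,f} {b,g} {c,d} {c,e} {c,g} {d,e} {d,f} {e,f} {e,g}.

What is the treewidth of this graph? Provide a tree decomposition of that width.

The largest bag has 5 vertices, giving width 4; this decomposition certifies tw(G) ≤ 4. Conversely, {a, b, c, d, e} is a clique of size 5, and the vertices of any clique must share a bag in every tree decomposition; so some bag has ≥ 5 vertices and tw(G) ≥ 4. Combining the bounds, tw(G) = 4.

Treewidth 4.
One such decomposition:
Bags: B1 = {a, b, c, d, e}  B2 = {a, b, c, e, g}  B3 = {a, b, d, e, f}
Tree: B1–B2, B1–B3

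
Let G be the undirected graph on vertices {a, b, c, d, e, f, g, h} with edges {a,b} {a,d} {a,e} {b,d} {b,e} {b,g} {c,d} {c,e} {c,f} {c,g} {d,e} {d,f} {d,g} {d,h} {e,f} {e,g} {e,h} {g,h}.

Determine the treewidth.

3

A width-3 tree decomposition is:
Bags: B1 = {a, b, d, e}  B2 = {b, d, e, g}  B3 = {c, d, e, g}  B4 = {d, e, g, h}  B5 = {c, d, e, f}
Tree: B1–B2, B2–B3, B2–B4, B3–B5
Each bag holds 4 vertices, so the decomposition has width 3, which upper-bounds the treewidth. For the lower bound, the 4 vertices {d, e, g, h} are pairwise adjacent, and any tree decomposition puts a clique entirely inside one bag — forcing width ≥ 3. Combining the bounds, tw(G) = 3.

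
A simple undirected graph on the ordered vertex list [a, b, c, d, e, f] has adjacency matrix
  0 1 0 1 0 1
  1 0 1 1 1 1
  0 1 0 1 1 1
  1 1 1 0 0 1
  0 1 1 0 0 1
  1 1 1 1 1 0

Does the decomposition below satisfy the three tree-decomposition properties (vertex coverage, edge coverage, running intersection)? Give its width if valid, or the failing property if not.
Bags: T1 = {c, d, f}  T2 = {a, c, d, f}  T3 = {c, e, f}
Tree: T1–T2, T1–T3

No — vertex b appears in no bag.

A tree decomposition must satisfy three properties: every vertex lies in some bag; for every edge, both endpoints lie together in some bag; and for every vertex, the bags containing it form a connected subtree. Here vertex b appears in no bag, so the decomposition is invalid.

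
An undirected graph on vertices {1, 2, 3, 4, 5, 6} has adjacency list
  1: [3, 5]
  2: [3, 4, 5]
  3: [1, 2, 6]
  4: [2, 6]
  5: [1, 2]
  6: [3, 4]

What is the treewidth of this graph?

2

A width-2 tree decomposition is:
Bags: B1 = {1, 3, 5}  B2 = {2, 3, 5}  B3 = {2, 3, 6}  B4 = {2, 4, 6}
Tree: B1–B2, B2–B3, B3–B4
The largest bag has 3 vertices, giving width 2; this decomposition certifies tw(G) ≤ 2. For the lower bound, G contains the cycle 1–5–2–3–1, so G is not a forest; only forests have treewidth ≤ 1, hence tw(G) ≥ 2. Combining the bounds, tw(G) = 2.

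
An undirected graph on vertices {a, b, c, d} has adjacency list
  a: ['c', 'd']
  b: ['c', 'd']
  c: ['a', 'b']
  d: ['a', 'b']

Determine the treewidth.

2

A width-2 tree decomposition is:
Bags: B1 = {a, b, d}  B2 = {a, b, c}
Tree: B1–B2
Every bag has size at most 3, so the width is 3 − 1 = 2 and tw(G) ≤ 2. For the lower bound, G contains the cycle a–d–b–c–a, so G is not a forest; only forests have treewidth ≤ 1, hence tw(G) ≥ 2. Combining the bounds, tw(G) = 2.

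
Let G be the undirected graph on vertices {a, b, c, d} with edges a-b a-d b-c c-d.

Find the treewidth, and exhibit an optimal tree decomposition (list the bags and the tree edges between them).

Treewidth 2.
One optimal decomposition is:
Bags: B1 = {a, b, d}  B2 = {b, c, d}
Tree: B1–B2

The largest bag has 3 vertices, giving width 2; this decomposition certifies tw(G) ≤ 2. Since d–a–b–c–d is a cycle in G, G is not acyclic. Forests are exactly the graphs of treewidth ≤ 1, so tw(G) ≥ 2. Hence tw(G) = 2 exactly.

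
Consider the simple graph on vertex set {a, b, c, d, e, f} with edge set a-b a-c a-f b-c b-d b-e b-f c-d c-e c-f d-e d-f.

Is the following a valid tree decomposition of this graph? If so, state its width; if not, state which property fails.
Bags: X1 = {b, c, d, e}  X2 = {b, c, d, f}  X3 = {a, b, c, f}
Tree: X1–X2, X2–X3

Vertex coverage: the bags together contain {a, b, c, d, e, f}, the full vertex set. Edge coverage: each edge of G has both endpoints in at least one bag. Running intersection: for every vertex, the bags containing it form a connected subtree. All three properties hold, so this is a valid tree decomposition of width max|bag| − 1 = 3, and hence tw(G) ≤ 3.

Yes; width 3.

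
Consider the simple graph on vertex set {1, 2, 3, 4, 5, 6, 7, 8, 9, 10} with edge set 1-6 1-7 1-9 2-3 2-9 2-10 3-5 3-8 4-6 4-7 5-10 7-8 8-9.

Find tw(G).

A width-2 tree decomposition is:
Bags: B1 = {1, 4, 6}  B2 = {1, 4, 7}  B3 = {1, 7, 9}  B4 = {7, 8, 9}  B5 = {2, 8, 9}  B6 = {2, 3, 8}  B7 = {2, 3, 10}  B8 = {3, 5, 10}
Tree: B1–B2, B2–B3, B3–B4, B4–B5, B5–B6, B6–B7, B7–B8
Each bag holds 3 vertices, so the decomposition has width 2, which upper-bounds the treewidth. For the lower bound, G contains the cycle 6–4–7–1–6, so G is not a forest; only forests have treewidth ≤ 1, hence tw(G) ≥ 2. Hence tw(G) = 2 exactly.

2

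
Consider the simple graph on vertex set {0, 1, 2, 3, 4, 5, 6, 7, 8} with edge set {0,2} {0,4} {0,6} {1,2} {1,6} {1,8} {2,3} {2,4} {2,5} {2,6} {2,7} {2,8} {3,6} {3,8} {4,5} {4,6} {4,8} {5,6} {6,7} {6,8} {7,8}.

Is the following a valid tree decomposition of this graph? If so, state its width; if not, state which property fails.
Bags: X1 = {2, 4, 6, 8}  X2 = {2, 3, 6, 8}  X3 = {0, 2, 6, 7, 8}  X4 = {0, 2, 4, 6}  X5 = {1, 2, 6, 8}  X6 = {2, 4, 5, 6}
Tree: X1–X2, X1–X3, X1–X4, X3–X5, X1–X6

A tree decomposition must satisfy three properties: every vertex lies in some bag; for every edge, both endpoints lie together in some bag; and for every vertex, the bags containing it form a connected subtree. Here bags containing vertex 0 are not connected in the tree, so the decomposition is invalid.

No — bags containing vertex 0 are not connected in the tree.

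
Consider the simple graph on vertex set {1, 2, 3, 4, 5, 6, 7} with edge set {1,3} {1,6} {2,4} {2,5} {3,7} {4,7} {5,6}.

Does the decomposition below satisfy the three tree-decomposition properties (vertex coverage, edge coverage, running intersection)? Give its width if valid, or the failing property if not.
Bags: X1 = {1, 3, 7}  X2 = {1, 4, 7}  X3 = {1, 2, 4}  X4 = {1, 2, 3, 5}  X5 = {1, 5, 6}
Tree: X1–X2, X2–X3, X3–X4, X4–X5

No — bags containing vertex 3 are not connected in the tree.

A tree decomposition must satisfy three properties: every vertex lies in some bag; for every edge, both endpoints lie together in some bag; and for every vertex, the bags containing it form a connected subtree. Here bags containing vertex 3 are not connected in the tree, so the decomposition is invalid.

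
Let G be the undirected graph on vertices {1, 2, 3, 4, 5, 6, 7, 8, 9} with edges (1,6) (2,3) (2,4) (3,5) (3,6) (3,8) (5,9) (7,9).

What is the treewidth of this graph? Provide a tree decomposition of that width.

Treewidth 1.
One optimal decomposition is:
Bags: B1 = {3, 5}  B2 = {3, 6}  B3 = {2, 3}  B4 = {5, 9}  B5 = {7, 9}  B6 = {2, 4}  B7 = {3, 8}  B8 = {1, 6}
Tree: B1–B2, B2–B3, B1–B4, B4–B5, B3–B6, B3–B7, B2–B8

The largest bag has 2 vertices, giving width 1; this decomposition certifies tw(G) ≤ 1. G has an edge, so its treewidth is at least 1. Hence tw(G) = 1 exactly.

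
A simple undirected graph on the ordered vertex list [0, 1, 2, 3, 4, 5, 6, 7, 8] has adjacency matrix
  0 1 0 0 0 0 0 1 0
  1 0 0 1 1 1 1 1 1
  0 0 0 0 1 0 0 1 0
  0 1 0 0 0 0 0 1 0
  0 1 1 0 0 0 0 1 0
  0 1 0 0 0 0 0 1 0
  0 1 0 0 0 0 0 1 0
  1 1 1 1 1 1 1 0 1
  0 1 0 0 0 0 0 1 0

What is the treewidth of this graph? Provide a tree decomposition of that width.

Treewidth 2.
One optimal decomposition is:
Bags: B1 = {0, 1, 7}  B2 = {1, 3, 7}  B3 = {1, 4, 7}  B4 = {1, 5, 7}  B5 = {1, 7, 8}  B6 = {2, 4, 7}  B7 = {1, 6, 7}
Tree: B1–B2, B2–B3, B3–B4, B1–B5, B3–B6, B4–B7

Every bag has size at most 3, so the width is 3 − 1 = 2 and tw(G) ≤ 2. On the other hand G contains the 3-clique {0, 1, 7}. A clique must lie in a single bag of any decomposition, so no decomposition can have width below 2. Combining the bounds, tw(G) = 2.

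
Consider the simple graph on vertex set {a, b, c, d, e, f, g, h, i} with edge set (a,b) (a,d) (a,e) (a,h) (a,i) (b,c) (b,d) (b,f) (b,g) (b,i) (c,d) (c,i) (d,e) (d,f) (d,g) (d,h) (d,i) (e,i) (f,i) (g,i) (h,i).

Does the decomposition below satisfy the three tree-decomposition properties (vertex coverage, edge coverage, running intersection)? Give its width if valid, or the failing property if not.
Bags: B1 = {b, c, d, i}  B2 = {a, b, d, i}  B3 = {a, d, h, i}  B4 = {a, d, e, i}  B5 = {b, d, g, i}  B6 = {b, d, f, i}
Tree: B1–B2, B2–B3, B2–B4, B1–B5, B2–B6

Yes; width 3.

Checking the three conditions: (i) the bags cover all of {a, b, c, d, e, f, g, h, i}; (ii) for each edge, some bag contains both endpoints; (iii) the bags containing any fixed vertex form a subtree. All hold, so the decomposition is valid with width 4 − 1 = 3.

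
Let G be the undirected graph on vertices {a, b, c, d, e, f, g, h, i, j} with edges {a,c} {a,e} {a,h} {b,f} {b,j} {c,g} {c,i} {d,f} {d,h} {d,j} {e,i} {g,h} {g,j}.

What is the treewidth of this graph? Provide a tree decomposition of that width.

Treewidth 2.
Bags: B1 = {a, e, i}  B2 = {a, c, i}  B3 = {a, c, h}  B4 = {c, g, h}  B5 = {d, g, h}  B6 = {d, g, j}  B7 = {d, f, j}  B8 = {b, f, j}
Tree: B1–B2, B2–B3, B3–B4, B4–B5, B5–B6, B6–B7, B7–B8

Every bag has size at most 3, so the width is 3 − 1 = 2 and tw(G) ≤ 2. For the lower bound, G contains the cycle e–i–c–a–e, so G is not a forest; only forests have treewidth ≤ 1, hence tw(G) ≥ 2. Hence tw(G) = 2 exactly.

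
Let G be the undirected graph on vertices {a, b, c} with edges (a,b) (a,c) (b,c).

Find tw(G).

A width-2 tree decomposition is:
Bags: B1 = {a, b, c}
Tree: (single bag)
With just one bag of size 3, the width is 3 − 1 = 2, so tw(G) ≤ 2. On the other hand G contains the 3-clique {a, b, c}. A clique must lie in a single bag of any decomposition, so no decomposition can have width below 2. Therefore the treewidth is 2.

2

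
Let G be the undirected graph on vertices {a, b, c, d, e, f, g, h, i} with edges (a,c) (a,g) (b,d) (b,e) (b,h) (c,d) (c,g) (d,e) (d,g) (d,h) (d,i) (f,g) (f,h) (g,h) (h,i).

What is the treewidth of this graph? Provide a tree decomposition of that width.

Treewidth 2.
Bags: B1 = {d, h, i}  B2 = {d, g, h}  B3 = {b, d, h}  B4 = {c, d, g}  B5 = {f, g, h}  B6 = {a, c, g}  B7 = {b, d, e}
Tree: B1–B2, B2–B3, B2–B4, B2–B5, B4–B6, B3–B7

The largest bag has 3 vertices, giving width 2; this decomposition certifies tw(G) ≤ 2. Conversely, {b, d, e} is a clique of size 3, and the vertices of any clique must share a bag in every tree decomposition; so some bag has ≥ 3 vertices and tw(G) ≥ 2. Hence tw(G) = 2 exactly.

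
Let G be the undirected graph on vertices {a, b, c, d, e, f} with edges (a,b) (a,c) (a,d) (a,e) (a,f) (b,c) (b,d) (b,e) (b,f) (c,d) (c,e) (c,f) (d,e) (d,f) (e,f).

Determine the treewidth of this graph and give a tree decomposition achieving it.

With just one bag of size 6, the width is 6 − 1 = 5, so tw(G) ≤ 5. On the other hand G contains the 6-clique {a, b, c, d, e, f}. A clique must lie in a single bag of any decomposition, so no decomposition can have width below 5. Hence tw(G) = 5 exactly.

Treewidth 5.
Bags: B1 = {a, b, c, d, e, f}
Tree: (single bag)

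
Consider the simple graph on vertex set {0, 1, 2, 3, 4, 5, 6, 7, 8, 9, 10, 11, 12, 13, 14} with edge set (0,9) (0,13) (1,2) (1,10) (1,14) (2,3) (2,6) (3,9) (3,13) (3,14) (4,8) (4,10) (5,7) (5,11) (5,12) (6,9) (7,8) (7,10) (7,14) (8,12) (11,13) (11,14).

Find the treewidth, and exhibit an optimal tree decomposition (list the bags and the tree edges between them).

Each bag holds 4 vertices, so the decomposition has width 3, which upper-bounds the treewidth. For the lower bound: the 4 vertex sets {0,6,9}, {2}, {3}, {1,11,13,14} are disjoint, each induces a connected subgraph, and every pair is joined by at least one edge of G. Contracting each set to a single vertex therefore yields K_{4} as a minor, and since treewidth is minor-monotone, tw(G) ≥ tw(K_{4}) = 3. Therefore the treewidth is 3.

Treewidth 3.
Bags: B1 = {0, 2, 6, 9}  B2 = {0, 2, 3, 9}  B3 = {0, 2, 3, 13}  B4 = {1, 2, 3, 13}  B5 = {1, 3, 13, 14}  B6 = {1, 11, 13, 14}  B7 = {1, 10, 11, 14}  B8 = {7, 10, 11, 14}  B9 = {5, 7, 10, 11}  B10 = {4, 5, 7, 10}  B11 = {4, 5, 7, 8}  B12 = {4, 5, 8, 12}
Tree: B1–B2, B2–B3, B3–B4, B4–B5, B5–B6, B6–B7, B7–B8, B8–B9, B9–B10, B10–B11, B11–B12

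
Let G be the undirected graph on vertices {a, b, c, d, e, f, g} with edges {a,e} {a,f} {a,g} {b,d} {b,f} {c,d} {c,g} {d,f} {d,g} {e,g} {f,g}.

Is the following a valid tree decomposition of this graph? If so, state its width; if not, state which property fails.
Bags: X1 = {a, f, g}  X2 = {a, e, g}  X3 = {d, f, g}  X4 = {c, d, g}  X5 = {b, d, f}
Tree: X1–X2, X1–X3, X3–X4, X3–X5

Yes; width 2.

Every vertex of G appears in some bag (union = {a, b, c, d, e, f, g}); every edge is covered by a bag; and for each vertex v the set of bags containing v is connected in the bag tree. The decomposition is therefore valid. The largest bag has 3 vertices, so the width is 2.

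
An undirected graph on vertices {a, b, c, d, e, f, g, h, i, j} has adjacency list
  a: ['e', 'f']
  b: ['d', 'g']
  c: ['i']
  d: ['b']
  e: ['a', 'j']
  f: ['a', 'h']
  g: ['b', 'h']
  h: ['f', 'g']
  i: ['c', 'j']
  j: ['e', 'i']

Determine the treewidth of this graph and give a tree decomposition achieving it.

Treewidth 1.
One optimal decomposition is:
Bags: B1 = {b, d}  B2 = {b, g}  B3 = {g, h}  B4 = {f, h}  B5 = {a, f}  B6 = {a, e}  B7 = {e, j}  B8 = {i, j}  B9 = {c, i}
Tree: B1–B2, B2–B3, B3–B4, B4–B5, B5–B6, B6–B7, B7–B8, B8–B9

Each bag holds 2 vertices, so the decomposition has width 1, which upper-bounds the treewidth. Any graph with an edge has treewidth ≥ 1, and G has the edge d–b. Therefore the treewidth is 1.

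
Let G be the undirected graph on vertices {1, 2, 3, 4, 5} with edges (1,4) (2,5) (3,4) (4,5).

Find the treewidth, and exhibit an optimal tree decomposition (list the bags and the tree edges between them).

The largest bag has 2 vertices, giving width 1; this decomposition certifies tw(G) ≤ 1. Since G has at least one edge (e.g. 5–4), it is not an edgeless graph, so tw(G) ≥ 1. Therefore the treewidth is 1.

Treewidth 1.
One optimal decomposition is:
Bags: B1 = {4, 5}  B2 = {1, 4}  B3 = {2, 5}  B4 = {3, 4}
Tree: B1–B2, B1–B3, B1–B4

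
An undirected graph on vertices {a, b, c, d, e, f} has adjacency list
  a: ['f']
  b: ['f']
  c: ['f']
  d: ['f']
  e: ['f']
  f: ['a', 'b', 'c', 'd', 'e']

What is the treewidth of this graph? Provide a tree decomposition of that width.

Treewidth 1.
Bags: B1 = {a, f}  B2 = {b, f}  B3 = {c, f}  B4 = {e, f}  B5 = {d, f}
Tree: B1–B2, B1–B3, B3–B4, B1–B5

The largest bag has 2 vertices, giving width 1; this decomposition certifies tw(G) ≤ 1. G has an edge, so its treewidth is at least 1. Combining the bounds, tw(G) = 1.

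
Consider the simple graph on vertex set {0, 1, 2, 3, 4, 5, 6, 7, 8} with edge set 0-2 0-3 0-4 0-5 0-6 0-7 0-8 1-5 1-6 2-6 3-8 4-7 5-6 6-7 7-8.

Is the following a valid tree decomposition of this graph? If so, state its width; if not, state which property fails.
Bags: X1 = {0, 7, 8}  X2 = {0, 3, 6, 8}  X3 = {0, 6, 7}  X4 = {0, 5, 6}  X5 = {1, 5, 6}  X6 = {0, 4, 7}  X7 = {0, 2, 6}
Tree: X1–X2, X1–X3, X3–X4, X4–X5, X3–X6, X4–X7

No — bags containing vertex 6 are not connected in the tree.

A tree decomposition must satisfy three properties: every vertex lies in some bag; for every edge, both endpoints lie together in some bag; and for every vertex, the bags containing it form a connected subtree. Here bags containing vertex 6 are not connected in the tree, so the decomposition is invalid.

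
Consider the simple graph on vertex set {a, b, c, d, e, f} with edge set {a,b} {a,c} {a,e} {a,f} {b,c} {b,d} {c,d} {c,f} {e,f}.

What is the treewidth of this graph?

2

A width-2 tree decomposition is:
Bags: B1 = {a, c, f}  B2 = {a, e, f}  B3 = {a, b, c}  B4 = {b, c, d}
Tree: B1–B2, B1–B3, B3–B4
Each bag holds 3 vertices, so the decomposition has width 2, which upper-bounds the treewidth. Conversely, {a, e, f} is a clique of size 3, and the vertices of any clique must share a bag in every tree decomposition; so some bag has ≥ 3 vertices and tw(G) ≥ 2. Hence tw(G) = 2 exactly.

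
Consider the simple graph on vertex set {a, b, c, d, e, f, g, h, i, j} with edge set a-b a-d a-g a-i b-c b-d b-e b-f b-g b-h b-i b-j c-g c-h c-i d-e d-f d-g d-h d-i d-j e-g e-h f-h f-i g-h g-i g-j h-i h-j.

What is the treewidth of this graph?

A width-4 tree decomposition is:
Bags: B1 = {b, d, g, h, j}  B2 = {b, d, g, h, i}  B3 = {b, d, f, h, i}  B4 = {a, b, d, g, i}  B5 = {b, c, g, h, i}  B6 = {b, d, e, g, h}
Tree: B1–B2, B2–B3, B2–B4, B2–B5, B2–B6
The largest bag has 5 vertices, giving width 4; this decomposition certifies tw(G) ≤ 4. For the lower bound, the 5 vertices {b, d, g, h, j} are pairwise adjacent, and any tree decomposition puts a clique entirely inside one bag — forcing width ≥ 4. Hence tw(G) = 4 exactly.

4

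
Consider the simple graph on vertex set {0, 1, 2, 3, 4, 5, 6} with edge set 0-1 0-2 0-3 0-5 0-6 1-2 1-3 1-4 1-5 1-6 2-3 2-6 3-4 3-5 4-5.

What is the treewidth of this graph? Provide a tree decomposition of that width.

Treewidth 3.
One optimal decomposition is:
Bags: B1 = {1, 3, 4, 5}  B2 = {0, 1, 3, 5}  B3 = {0, 1, 2, 3}  B4 = {0, 1, 2, 6}
Tree: B1–B2, B2–B3, B3–B4

Every bag has size at most 4, so the width is 4 − 1 = 3 and tw(G) ≤ 3. For the lower bound, the 4 vertices {0, 1, 2, 3} are pairwise adjacent, and any tree decomposition puts a clique entirely inside one bag — forcing width ≥ 3. Hence tw(G) = 3 exactly.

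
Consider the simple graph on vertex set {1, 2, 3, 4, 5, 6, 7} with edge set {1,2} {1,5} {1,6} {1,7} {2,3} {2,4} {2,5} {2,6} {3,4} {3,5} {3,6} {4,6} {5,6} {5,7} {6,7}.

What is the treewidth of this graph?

3

A width-3 tree decomposition is:
Bags: B1 = {1, 2, 5, 6}  B2 = {1, 5, 6, 7}  B3 = {2, 3, 5, 6}  B4 = {2, 3, 4, 6}
Tree: B1–B2, B1–B3, B3–B4
Every bag has size at most 4, so the width is 4 − 1 = 3 and tw(G) ≤ 3. For the lower bound, the 4 vertices {1, 2, 5, 6} are pairwise adjacent, and any tree decomposition puts a clique entirely inside one bag — forcing width ≥ 3. Therefore the treewidth is 3.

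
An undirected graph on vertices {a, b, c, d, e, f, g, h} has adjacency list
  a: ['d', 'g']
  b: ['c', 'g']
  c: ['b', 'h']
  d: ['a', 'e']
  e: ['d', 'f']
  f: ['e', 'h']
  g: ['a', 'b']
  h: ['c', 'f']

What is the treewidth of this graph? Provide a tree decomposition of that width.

Treewidth 2.
One optimal decomposition is:
Bags: B1 = {e, f, h}  B2 = {d, e, h}  B3 = {a, d, h}  B4 = {a, g, h}  B5 = {b, g, h}  B6 = {b, c, h}
Tree: B1–B2, B2–B3, B3–B4, B4–B5, B5–B6

Every bag has size at most 3, so the width is 3 − 1 = 2 and tw(G) ≤ 2. The edges h–f–e–d–a–g–b–c–h form a cycle, so G is not a tree and its treewidth is at least 2. The upper and lower bounds meet at 2, so that is the treewidth.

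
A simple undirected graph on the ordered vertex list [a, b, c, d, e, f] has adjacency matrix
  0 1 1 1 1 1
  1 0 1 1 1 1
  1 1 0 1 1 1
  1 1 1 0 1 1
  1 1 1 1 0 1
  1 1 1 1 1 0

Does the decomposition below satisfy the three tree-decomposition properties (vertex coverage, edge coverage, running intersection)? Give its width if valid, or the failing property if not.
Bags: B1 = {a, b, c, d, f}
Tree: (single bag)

No — vertex e appears in no bag.

A tree decomposition must satisfy three properties: every vertex lies in some bag; for every edge, both endpoints lie together in some bag; and for every vertex, the bags containing it form a connected subtree. Here vertex e appears in no bag, so the decomposition is invalid.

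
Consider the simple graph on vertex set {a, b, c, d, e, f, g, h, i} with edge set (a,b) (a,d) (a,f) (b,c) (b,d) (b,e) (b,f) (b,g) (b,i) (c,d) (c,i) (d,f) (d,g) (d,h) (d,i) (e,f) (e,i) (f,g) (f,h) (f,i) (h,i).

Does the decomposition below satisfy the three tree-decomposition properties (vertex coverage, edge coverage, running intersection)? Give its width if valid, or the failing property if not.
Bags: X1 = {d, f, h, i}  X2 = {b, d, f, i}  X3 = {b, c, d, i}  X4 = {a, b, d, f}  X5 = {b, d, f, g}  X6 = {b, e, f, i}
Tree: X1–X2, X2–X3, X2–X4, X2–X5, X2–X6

Every vertex of G appears in some bag (union = {a, b, c, d, e, f, g, h, i}); every edge is covered by a bag; and for each vertex v the set of bags containing v is connected in the bag tree. The decomposition is therefore valid. The largest bag has 4 vertices, so the width is 3.

Yes; width 3.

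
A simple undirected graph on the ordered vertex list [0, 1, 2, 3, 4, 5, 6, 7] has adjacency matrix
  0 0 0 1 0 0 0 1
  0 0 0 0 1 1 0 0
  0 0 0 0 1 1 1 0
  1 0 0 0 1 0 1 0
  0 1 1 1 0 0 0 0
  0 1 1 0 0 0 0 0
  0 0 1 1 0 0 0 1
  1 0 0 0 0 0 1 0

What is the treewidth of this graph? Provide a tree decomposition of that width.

Treewidth 2.
One optimal decomposition is:
Bags: B1 = {0, 3, 7}  B2 = {3, 6, 7}  B3 = {3, 4, 6}  B4 = {2, 4, 6}  B5 = {1, 2, 4}  B6 = {1, 2, 5}
Tree: B1–B2, B2–B3, B3–B4, B4–B5, B5–B6

The largest bag has 3 vertices, giving width 2; this decomposition certifies tw(G) ≤ 2. Since 0–7–6–3–0 is a cycle in G, G is not acyclic. Forests are exactly the graphs of treewidth ≤ 1, so tw(G) ≥ 2. Therefore the treewidth is 2.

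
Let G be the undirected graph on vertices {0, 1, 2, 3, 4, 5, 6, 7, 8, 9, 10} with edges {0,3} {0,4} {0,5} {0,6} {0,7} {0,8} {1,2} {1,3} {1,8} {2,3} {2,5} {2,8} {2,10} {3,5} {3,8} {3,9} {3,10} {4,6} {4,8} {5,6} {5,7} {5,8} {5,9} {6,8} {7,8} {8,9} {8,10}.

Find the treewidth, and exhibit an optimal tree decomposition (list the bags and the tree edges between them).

Treewidth 3.
One optimal decomposition is:
Bags: B1 = {0, 3, 5, 8}  B2 = {0, 5, 7, 8}  B3 = {2, 3, 5, 8}  B4 = {0, 5, 6, 8}  B5 = {0, 4, 6, 8}  B6 = {1, 2, 3, 8}  B7 = {3, 5, 8, 9}  B8 = {2, 3, 8, 10}
Tree: B1–B2, B1–B3, B1–B4, B4–B5, B3–B6, B1–B7, B6–B8

The largest bag has 4 vertices, giving width 3; this decomposition certifies tw(G) ≤ 3. Conversely, {0, 3, 5, 8} is a clique of size 4, and the vertices of any clique must share a bag in every tree decomposition; so some bag has ≥ 4 vertices and tw(G) ≥ 3. The upper and lower bounds meet at 3, so that is the treewidth.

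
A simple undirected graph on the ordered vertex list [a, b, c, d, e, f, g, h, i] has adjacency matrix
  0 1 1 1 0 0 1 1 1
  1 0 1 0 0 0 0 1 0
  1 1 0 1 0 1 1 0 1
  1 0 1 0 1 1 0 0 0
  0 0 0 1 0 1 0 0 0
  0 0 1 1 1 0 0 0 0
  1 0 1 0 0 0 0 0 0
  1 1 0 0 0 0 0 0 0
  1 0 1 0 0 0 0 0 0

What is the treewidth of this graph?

2

A width-2 tree decomposition is:
Bags: B1 = {a, c, i}  B2 = {a, c, g}  B3 = {a, c, d}  B4 = {a, b, c}  B5 = {c, d, f}  B6 = {a, b, h}  B7 = {d, e, f}
Tree: B1–B2, B1–B3, B1–B4, B3–B5, B4–B6, B5–B7
Every bag has size at most 3, so the width is 3 − 1 = 2 and tw(G) ≤ 2. On the other hand G contains the 3-clique {d, e, f}. A clique must lie in a single bag of any decomposition, so no decomposition can have width below 2. The upper and lower bounds meet at 2, so that is the treewidth.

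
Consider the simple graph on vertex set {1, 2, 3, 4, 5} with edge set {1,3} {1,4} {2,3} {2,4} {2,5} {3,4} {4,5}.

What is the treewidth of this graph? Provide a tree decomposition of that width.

Treewidth 2.
Bags: B1 = {1, 3, 4}  B2 = {2, 3, 4}  B3 = {2, 4, 5}
Tree: B1–B2, B2–B3

The largest bag has 3 vertices, giving width 2; this decomposition certifies tw(G) ≤ 2. Conversely, {1, 3, 4} is a clique of size 3, and the vertices of any clique must share a bag in every tree decomposition; so some bag has ≥ 3 vertices and tw(G) ≥ 2. Combining the bounds, tw(G) = 2.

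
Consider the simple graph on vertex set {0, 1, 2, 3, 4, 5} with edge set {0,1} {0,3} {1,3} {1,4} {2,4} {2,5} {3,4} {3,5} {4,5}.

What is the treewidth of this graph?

2

A width-2 tree decomposition is:
Bags: B1 = {1, 3, 4}  B2 = {0, 1, 3}  B3 = {3, 4, 5}  B4 = {2, 4, 5}
Tree: B1–B2, B1–B3, B3–B4
Every bag has size at most 3, so the width is 3 − 1 = 2 and tw(G) ≤ 2. Conversely, {2, 4, 5} is a clique of size 3, and the vertices of any clique must share a bag in every tree decomposition; so some bag has ≥ 3 vertices and tw(G) ≥ 2. Therefore the treewidth is 2.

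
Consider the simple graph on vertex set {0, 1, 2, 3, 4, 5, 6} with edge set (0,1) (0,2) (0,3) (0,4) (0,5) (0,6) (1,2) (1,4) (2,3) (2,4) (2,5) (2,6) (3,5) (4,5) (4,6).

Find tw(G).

3

A width-3 tree decomposition is:
Bags: B1 = {0, 2, 4, 6}  B2 = {0, 2, 4, 5}  B3 = {0, 1, 2, 4}  B4 = {0, 2, 3, 5}
Tree: B1–B2, B1–B3, B2–B4
Each bag holds 4 vertices, so the decomposition has width 3, which upper-bounds the treewidth. On the other hand G contains the 4-clique {0, 2, 3, 5}. A clique must lie in a single bag of any decomposition, so no decomposition can have width below 3. The upper and lower bounds meet at 3, so that is the treewidth.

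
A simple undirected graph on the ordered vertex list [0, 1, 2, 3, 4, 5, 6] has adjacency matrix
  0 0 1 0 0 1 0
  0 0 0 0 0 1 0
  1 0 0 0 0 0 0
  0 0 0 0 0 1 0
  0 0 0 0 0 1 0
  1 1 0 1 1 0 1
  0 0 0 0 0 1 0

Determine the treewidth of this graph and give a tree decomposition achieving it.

Treewidth 1.
One optimal decomposition is:
Bags: B1 = {0, 5}  B2 = {1, 5}  B3 = {0, 2}  B4 = {5, 6}  B5 = {4, 5}  B6 = {3, 5}
Tree: B1–B2, B1–B3, B2–B4, B2–B5, B2–B6

Every bag has size at most 2, so the width is 2 − 1 = 1 and tw(G) ≤ 1. G has an edge, so its treewidth is at least 1. Therefore the treewidth is 1.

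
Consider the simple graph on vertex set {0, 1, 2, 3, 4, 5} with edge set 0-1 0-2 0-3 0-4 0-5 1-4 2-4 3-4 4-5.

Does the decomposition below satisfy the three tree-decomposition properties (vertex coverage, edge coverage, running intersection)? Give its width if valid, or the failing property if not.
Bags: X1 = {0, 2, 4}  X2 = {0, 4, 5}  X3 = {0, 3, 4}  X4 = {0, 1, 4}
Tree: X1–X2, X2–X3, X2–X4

Checking the three conditions: (i) the bags cover all of {0, 1, 2, 3, 4, 5}; (ii) for each edge, some bag contains both endpoints; (iii) the bags containing any fixed vertex form a subtree. All hold, so the decomposition is valid with width 3 − 1 = 2.

Yes; width 2.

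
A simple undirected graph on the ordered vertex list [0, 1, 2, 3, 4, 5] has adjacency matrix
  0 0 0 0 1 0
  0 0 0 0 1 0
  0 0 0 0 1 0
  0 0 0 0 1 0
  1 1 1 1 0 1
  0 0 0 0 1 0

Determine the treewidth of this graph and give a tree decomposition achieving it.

Each bag holds 2 vertices, so the decomposition has width 1, which upper-bounds the treewidth. G has an edge, so its treewidth is at least 1. Therefore the treewidth is 1.

Treewidth 1.
One optimal decomposition is:
Bags: B1 = {0, 4}  B2 = {2, 4}  B3 = {1, 4}  B4 = {3, 4}  B5 = {4, 5}
Tree: B1–B2, B1–B3, B1–B4, B2–B5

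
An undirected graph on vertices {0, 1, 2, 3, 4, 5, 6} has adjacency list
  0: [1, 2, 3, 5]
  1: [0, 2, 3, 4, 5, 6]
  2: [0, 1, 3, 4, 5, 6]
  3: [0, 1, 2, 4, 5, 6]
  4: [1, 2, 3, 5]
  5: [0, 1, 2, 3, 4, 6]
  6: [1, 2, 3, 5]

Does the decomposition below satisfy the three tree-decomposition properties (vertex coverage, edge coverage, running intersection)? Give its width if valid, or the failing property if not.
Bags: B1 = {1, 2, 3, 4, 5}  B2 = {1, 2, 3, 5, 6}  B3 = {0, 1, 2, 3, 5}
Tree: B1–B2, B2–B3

Yes; width 4.

Every vertex of G appears in some bag (union = {0, 1, 2, 3, 4, 5, 6}); every edge is covered by a bag; and for each vertex v the set of bags containing v is connected in the bag tree. The decomposition is therefore valid. The largest bag has 5 vertices, so the width is 4.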